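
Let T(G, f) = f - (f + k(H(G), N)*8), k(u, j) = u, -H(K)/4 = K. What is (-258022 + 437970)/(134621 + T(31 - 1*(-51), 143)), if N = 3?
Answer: 179948/137245 ≈ 1.3111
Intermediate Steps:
H(K) = -4*K
T(G, f) = 32*G (T(G, f) = f - (f - 4*G*8) = f - (f - 32*G) = f + (-f + 32*G) = 32*G)
(-258022 + 437970)/(134621 + T(31 - 1*(-51), 143)) = (-258022 + 437970)/(134621 + 32*(31 - 1*(-51))) = 179948/(134621 + 32*(31 + 51)) = 179948/(134621 + 32*82) = 179948/(134621 + 2624) = 179948/137245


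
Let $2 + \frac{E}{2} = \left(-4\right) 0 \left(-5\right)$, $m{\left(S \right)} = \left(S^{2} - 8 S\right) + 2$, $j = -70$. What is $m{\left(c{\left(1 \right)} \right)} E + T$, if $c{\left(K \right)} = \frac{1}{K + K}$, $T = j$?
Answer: $-63$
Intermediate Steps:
$T = -70$
$c{\left(K \right)} = \frac{1}{2 K}$
$m{\left(S \right)} = 2 + S^{2} - 8 S$
$E = -4$ ($E = -4 + 2 \left(-4\right) 0 \left(-5\right) = -4 + 2 \cdot 0 \left(-5\right) = -4 + 2 \cdot 0 = -4 + 0 = -4$)
$m{\left(c{\left(1 \right)} \right)} E + T = \left(2 + \left(\frac{1}{2 \cdot 1}\right)^{2} - 8 \frac{1}{2 \cdot 1}\right) \left(-4\right) - 70 = \left(2 + \left(\frac{1}{2} \cdot 1\right)^{2} - 8 \cdot \frac{1}{2} \cdot 1\right) \left(-4\right) - 70 = \left(2 + \left(\frac{1}{2}\right)^{2} - 4\right) \left(-4\right) - 70 = \left(2 + \frac{1}{4} - 4\right) \left(-4\right) - 70 = \left(- \frac{7}{4}\right) \left(-4\right) - 70 = 7 - 70 = -63$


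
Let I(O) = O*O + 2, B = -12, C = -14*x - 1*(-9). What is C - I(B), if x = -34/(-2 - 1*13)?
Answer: -2531/15 ≈ -168.73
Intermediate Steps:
x = 34/15 (x = -34/(-2 - 13) = -34/(-15) = -34*(-1/15) = 34/15 ≈ 2.2667)
C = -341/15 (C = -14*34/15 - 1*(-9) = -476/15 + 9 = -341/15 ≈ -22.733)
I(O) = 2 + O**2 (I(O) = O**2 + 2 = 2 + O**2)
C - I(B) = -341/15 - (2 + (-12)**2) = -341/15 - (2 + 144) = -341/15 - 1*146 = -341/15 - 146 = -2531/15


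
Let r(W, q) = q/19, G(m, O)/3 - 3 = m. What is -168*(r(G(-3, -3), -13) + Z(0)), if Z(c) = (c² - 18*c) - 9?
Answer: 30912/19 ≈ 1626.9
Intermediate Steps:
G(m, O) = 9 + 3*m
r(W, q) = q/19 (r(W, q) = q*(1/19) = q/19)
Z(c) = -9 + c² - 18*c
-168*(r(G(-3, -3), -13) + Z(0)) = -168*((1/19)*(-13) + (-9 + 0² - 18*0)) = -168*(-13/19 + (-9 + 0 + 0)) = -168*(-13/19 - 9) = -168*(-184/19) = 30912/19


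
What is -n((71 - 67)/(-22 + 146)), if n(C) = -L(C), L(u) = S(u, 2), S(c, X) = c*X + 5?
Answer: 157/31 ≈ 5.0645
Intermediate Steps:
S(c, X) = 5 + X*c (S(c, X) = X*c + 5 = 5 + X*c)
L(u) = 5 + 2*u
n(C) = -5 - 2*C (n(C) = -(5 + 2*C) = -5 - 2*C)
-n((71 - 67)/(-22 + 146)) = -(-5 - 2*(71 - 67)/(-22 + 146)) = -(-5 - 8/124) = -(-5 - 2*1/31) = -(-5 - 2/31) = -1*(-157/31) = 157/31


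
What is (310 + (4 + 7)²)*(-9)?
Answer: -3879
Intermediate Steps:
(310 + (4 + 7)²)*(-9) = (310 + 11²)*(-9) = (310 + 121)*(-9) = 431*(-9) = -3879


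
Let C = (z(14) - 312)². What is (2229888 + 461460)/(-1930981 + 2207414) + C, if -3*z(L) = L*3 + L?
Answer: 272051985844/2487897 ≈ 1.0935e+5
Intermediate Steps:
z(L) = -4*L/3 (z(L) = -(L*3 + L)/3 = -(3*L + L)/3 = -4*L/3)
C = 984064/9 (C = (-4/3*14 - 312)² = (-56/3 - 312)² = (-992/3)² = 984064/9 ≈ 1.0934e+5)
(2229888 + 461460)/(-1930981 + 2207414) + C = (2229888 + 461460)/(-1930981 + 2207414) + 984064/9 = 2691348/276433 + 984064/9 = 272051985844/2487897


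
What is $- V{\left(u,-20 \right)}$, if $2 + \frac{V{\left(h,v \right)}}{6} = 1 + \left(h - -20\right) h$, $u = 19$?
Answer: $-4440$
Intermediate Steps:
$V{\left(h,v \right)} = -6 + 6 h \left(20 + h\right)$ ($V{\left(h,v \right)} = -12 + 6 \left(1 + \left(h - -20\right) h\right) = -12 + 6 \left(1 + \left(h + 20\right) h\right) = -12 + 6 \left(1 + \left(20 + h\right) h\right) = -12 + 6 \left(1 + h \left(20 + h\right)\right) = -12 + \left(6 + 6 h \left(20 + h\right)\right) = -6 + 6 h \left(20 + h\right)$)
$- V{\left(u,-20 \right)} = - (-6 + 6 \cdot 19^{2} + 120 \cdot 19) = - (-6 + 6 \cdot 361 + 2280) = - (-6 + 2166 + 2280) = \left(-1\right) 4440 = -4440$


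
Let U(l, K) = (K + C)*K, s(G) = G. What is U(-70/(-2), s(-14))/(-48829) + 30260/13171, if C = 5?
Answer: 1475905994/643126759 ≈ 2.2949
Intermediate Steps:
U(l, K) = K*(5 + K) (U(l, K) = (K + 5)*K = (5 + K)*K = K*(5 + K))
U(-70/(-2), s(-14))/(-48829) + 30260/13171 = -14*(5 - 14)/(-48829) + 30260/13171 = -14*(-9)*(-1/48829) + 30260*(1/13171) = 126*(-1/48829) + 30260/13171 = -126/48829 + 30260/13171 = 1475905994/643126759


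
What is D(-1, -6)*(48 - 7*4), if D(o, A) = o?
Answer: -20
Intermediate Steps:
D(-1, -6)*(48 - 7*4) = -(48 - 7*4) = -(48 - 28) = -1*20 = -20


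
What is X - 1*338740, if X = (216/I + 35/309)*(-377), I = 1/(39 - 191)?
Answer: 3720014321/309 ≈ 1.2039e+7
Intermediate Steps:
I = -1/152 (I = 1/(-152) = -1/152 ≈ -0.0065789)
X = 3824684981/309 (X = (216/(-1/152) + 35/309)*(-377) = (216*(-152) + 35*(1/309))*(-377) = (-32832 + 35/309)*(-377) = -10145053/309*(-377) = 3824684981/309 ≈ 1.2378e+7)
X - 1*338740 = 3824684981/309 - 1*338740 = 3824684981/309 - 338740 = 3720014321/309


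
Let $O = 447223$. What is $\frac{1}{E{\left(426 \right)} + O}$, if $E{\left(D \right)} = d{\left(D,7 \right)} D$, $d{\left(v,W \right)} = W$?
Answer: $\frac{1}{450205} \approx 2.2212 \cdot 10^{-6}$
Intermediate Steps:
$E{\left(D \right)} = 7 D$
$\frac{1}{E{\left(426 \right)} + O} = \frac{1}{7 \cdot 426 + 447223} = \frac{1}{2982 + 447223} = \frac{1}{450205}$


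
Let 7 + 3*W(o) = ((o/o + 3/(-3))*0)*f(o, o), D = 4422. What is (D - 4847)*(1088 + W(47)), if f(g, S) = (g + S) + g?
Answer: -1384225/3 ≈ -4.6141e+5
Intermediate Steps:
f(g, S) = S + 2*g (f(g, S) = (S + g) + g = S + 2*g)
W(o) = -7/3 (W(o) = -7/3 + (((o/o + 3/(-3))*0)*(o + 2*o))/3 = -7/3 + (((1 + 3*(-⅓))*0)*(3*o))/3 = -7/3 + (((1 - 1)*0)*(3*o))/3 = -7/3 + ((0*0)*(3*o))/3 = -7/3 + (0*(3*o))/3 = -7/3 + (⅓)*0 = -7/3 + 0 = -7/3)
(D - 4847)*(1088 + W(47)) = (4422 - 4847)*(1088 - 7/3) = -425*3257/3 = -1384225/3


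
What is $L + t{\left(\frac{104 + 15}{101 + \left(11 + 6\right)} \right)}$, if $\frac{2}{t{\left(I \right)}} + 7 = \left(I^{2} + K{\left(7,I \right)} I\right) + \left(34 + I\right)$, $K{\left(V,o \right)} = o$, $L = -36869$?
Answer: $- \frac{1927839660}{52289} \approx -36869.0$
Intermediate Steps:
$t{\left(I \right)} = \frac{2}{27 + I + 2 I^{2}}$ ($t{\left(I \right)} = \frac{2}{-7 + \left(\left(I^{2} + I I\right) + \left(34 + I\right)\right)} = \frac{2}{-7 + \left(\left(I^{2} + I^{2}\right) + \left(34 + I\right)\right)} = \frac{2}{-7 + \left(2 I^{2} + \left(34 + I\right)\right)} = \frac{2}{-7 + \left(34 + I + 2 I^{2}\right)} = \frac{2}{27 + I + 2 I^{2}}$)
$L + t{\left(\frac{104 + 15}{101 + \left(11 + 6\right)} \right)} = -36869 + \frac{2}{27 + \frac{104 + 15}{101 + \left(11 + 6\right)} + 2 \left(\frac{104 + 15}{101 + \left(11 + 6\right)}\right)^{2}} = -36869 + \frac{2}{27 + \frac{119}{101 + 17} + 2 \left(\frac{119}{101 + 17}\right)^{2}} = -36869 + \frac{2}{27 + \frac{119}{118} + 2 \left(\frac{119}{118}\right)^{2}} = -36869 + \frac{2}{27 + \frac{119}{118} + 2 \cdot \frac{14161}{13924}} = -36869 + \frac{2}{27 + \frac{119}{118} + \frac{14161}{6962}} = -36869 + \frac{2}{\frac{104578}{3481}} = -36869 + 2 \cdot \frac{3481}{104578} = -36869 + \frac{3481}{52289} = - \frac{1927839660}{52289}$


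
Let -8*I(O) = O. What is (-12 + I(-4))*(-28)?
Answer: 322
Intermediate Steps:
I(O) = -O/8
(-12 + I(-4))*(-28) = (-12 - ⅛*(-4))*(-28) = (-12 + ½)*(-28) = -23/2*(-28) = 322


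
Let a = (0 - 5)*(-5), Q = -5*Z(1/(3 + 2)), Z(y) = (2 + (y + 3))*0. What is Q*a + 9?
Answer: 9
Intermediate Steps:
Z(y) = 0 (Z(y) = (2 + (3 + y))*0 = (5 + y)*0 = 0)
Q = 0 (Q = -5*0 = 0)
a = 25 (a = -5*(-5) = 25)
Q*a + 9 = 0*25 + 9 = 0 + 9 = 9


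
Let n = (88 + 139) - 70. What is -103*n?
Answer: -16171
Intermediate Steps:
n = 157 (n = 227 - 70 = 157)
-103*n = -103*157 = -16171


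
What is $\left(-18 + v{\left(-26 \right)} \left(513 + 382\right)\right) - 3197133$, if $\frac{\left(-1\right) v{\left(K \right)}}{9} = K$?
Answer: $-2987721$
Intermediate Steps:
$v{\left(K \right)} = - 9 K$
$\left(-18 + v{\left(-26 \right)} \left(513 + 382\right)\right) - 3197133 = \left(-18 + \left(-9\right) \left(-26\right) \left(513 + 382\right)\right) - 3197133 = \left(-18 + 234 \cdot 895\right) - 3197133 = \left(-18 + 209430\right) - 3197133 = 209412 - 3197133 = -2987721$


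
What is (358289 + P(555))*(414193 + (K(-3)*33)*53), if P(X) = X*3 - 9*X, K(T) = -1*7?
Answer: 142675770050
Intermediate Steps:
K(T) = -7
P(X) = -6*X (P(X) = 3*X - 9*X = -6*X)
(358289 + P(555))*(414193 + (K(-3)*33)*53) = (358289 - 6*555)*(414193 - 7*33*53) = (358289 - 3330)*(414193 - 231*53) = 354959*(414193 - 12243) = 354959*401950 = 142675770050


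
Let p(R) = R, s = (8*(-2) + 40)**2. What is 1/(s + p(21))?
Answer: 1/597 ≈ 0.0016750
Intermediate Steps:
s = 576 (s = (-16 + 40)**2 = 24**2 = 576)
1/(s + p(21)) = 1/(576 + 21) = 1/597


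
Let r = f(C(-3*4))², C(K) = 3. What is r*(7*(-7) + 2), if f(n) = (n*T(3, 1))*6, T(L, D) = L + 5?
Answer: -974592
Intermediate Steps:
T(L, D) = 5 + L
f(n) = 48*n (f(n) = (n*(5 + 3))*6 = (n*8)*6 = (8*n)*6 = 48*n)
r = 20736 (r = (48*3)² = 144² = 20736)
r*(7*(-7) + 2) = 20736*(7*(-7) + 2) = 20736*(-49 + 2) = 20736*(-47) = -974592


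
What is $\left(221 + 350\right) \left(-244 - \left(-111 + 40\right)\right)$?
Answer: $-98783$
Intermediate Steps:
$\left(221 + 350\right) \left(-244 - \left(-111 + 40\right)\right) = 571 \left(-244 - -71\right) = 571 \left(-244 + 71\right) = 571 \left(-173\right) = -98783$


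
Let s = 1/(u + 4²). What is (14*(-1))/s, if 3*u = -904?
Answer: 11984/3 ≈ 3994.7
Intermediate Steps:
u = -904/3 (u = (⅓)*(-904) = -904/3 ≈ -301.33)
s = -3/856 (s = 1/(-904/3 + 4²) = 1/(-904/3 + 16) = 1/(-856/3) = -3/856 ≈ -0.0035047)
(14*(-1))/s = (14*(-1))/(-3/856) = -14*(-856/3) = 11984/3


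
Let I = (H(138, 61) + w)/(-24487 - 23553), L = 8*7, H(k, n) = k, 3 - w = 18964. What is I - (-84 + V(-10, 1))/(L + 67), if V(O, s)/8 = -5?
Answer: 8272189/5908920 ≈ 1.4000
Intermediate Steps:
w = -18961 (w = 3 - 1*18964 = 3 - 18964 = -18961)
V(O, s) = -40 (V(O, s) = 8*(-5) = -40)
L = 56
I = 18823/48040 (I = (138 - 18961)/(-24487 - 23553) = -18823/(-48040) = -18823*(-1/48040) = 18823/48040 ≈ 0.39182)
I - (-84 + V(-10, 1))/(L + 67) = 18823/48040 - (-84 - 40)/(56 + 67) = 18823/48040 - (-124)/123 = 18823/48040 - 1*(-124/123) = 18823/48040 + 124/123 = 8272189/5908920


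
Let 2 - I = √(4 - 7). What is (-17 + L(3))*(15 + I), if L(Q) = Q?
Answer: -238 + 14*I*√3 ≈ -238.0 + 24.249*I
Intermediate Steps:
I = 2 - I*√3 (I = 2 - √(4 - 7) = 2 - √(-3) = 2 - I*√3 ≈ 2.0 - 1.732*I)
(-17 + L(3))*(15 + I) = (-17 + 3)*(15 + (2 - I*√3)) = -14*(17 - I*√3) = -238 + 14*I*√3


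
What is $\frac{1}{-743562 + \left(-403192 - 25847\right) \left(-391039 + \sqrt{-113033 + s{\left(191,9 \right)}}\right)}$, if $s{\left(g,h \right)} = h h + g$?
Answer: $\frac{i}{27 \left(47671 \sqrt{12529} + 6213712517 i\right)} \approx 5.9605 \cdot 10^{-12} + 5.1185 \cdot 10^{-15} i$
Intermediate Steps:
$s{\left(g,h \right)} = g + h^{2}$ ($s{\left(g,h \right)} = h^{2} + g = g + h^{2}$)
$\frac{1}{-743562 + \left(-403192 - 25847\right) \left(-391039 + \sqrt{-113033 + s{\left(191,9 \right)}}\right)} = \frac{1}{-743562 + \left(-403192 - 25847\right) \left(-391039 + \sqrt{-113033 + \left(191 + 9^{2}\right)}\right)} = \frac{1}{-743562 - 429039 \left(-391039 + \sqrt{-113033 + \left(191 + 81\right)}\right)} = \frac{1}{-743562 - 429039 \left(-391039 + \sqrt{-113033 + 272}\right)} = \frac{1}{-743562 - 429039 \left(-391039 + \sqrt{-112761}\right)} = \frac{1}{-743562 - 429039 \left(-391039 + 3 i \sqrt{12529}\right)} = \frac{1}{-743562 + \left(167770981521 - 1287117 i \sqrt{12529}\right)} = \frac{1}{167770237959 - 1287117 i \sqrt{12529}}$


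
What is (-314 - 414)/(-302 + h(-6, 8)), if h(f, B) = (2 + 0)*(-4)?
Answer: 364/155 ≈ 2.3484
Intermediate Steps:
h(f, B) = -8 (h(f, B) = 2*(-4) = -8)
(-314 - 414)/(-302 + h(-6, 8)) = (-314 - 414)/(-302 - 8) = -728/(-310) = -728*(-1/310) = 364/155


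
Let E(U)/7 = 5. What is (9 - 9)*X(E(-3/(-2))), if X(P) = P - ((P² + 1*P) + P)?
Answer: 0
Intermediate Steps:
E(U) = 35 (E(U) = 7*5 = 35)
X(P) = -P - P² (X(P) = P - ((P² + P) + P) = P - ((P + P²) + P) = P - (P² + 2*P) = P + (-P² - 2*P) = -P - P²)
(9 - 9)*X(E(-3/(-2))) = (9 - 9)*(-1*35*(1 + 35)) = 0*(-1*35*36) = 0*(-1260) = 0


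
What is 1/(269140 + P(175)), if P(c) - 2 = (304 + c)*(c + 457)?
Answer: 1/571870 ≈ 1.7486e-6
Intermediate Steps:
P(c) = 2 + (304 + c)*(457 + c) (P(c) = 2 + (304 + c)*(c + 457) = 2 + (304 + c)*(457 + c))
1/(269140 + P(175)) = 1/(269140 + (138930 + 175² + 761*175)) = 1/(269140 + (138930 + 30625 + 133175)) = 1/(269140 + 302730) = 1/571870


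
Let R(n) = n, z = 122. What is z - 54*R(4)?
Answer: -94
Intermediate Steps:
z - 54*R(4) = 122 - 54*4 = 122 - 216 = -94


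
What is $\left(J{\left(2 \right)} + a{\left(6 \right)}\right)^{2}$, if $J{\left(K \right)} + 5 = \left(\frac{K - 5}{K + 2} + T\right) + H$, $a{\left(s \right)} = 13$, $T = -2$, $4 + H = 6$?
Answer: $\frac{841}{16} \approx 52.563$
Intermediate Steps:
$H = 2$ ($H = -4 + 6 = 2$)
$J{\left(K \right)} = -5 + \frac{-5 + K}{2 + K}$ ($J{\left(K \right)} = -5 + \left(\left(\frac{K - 5}{K + 2} - 2\right) + 2\right) = -5 + \left(\left(\frac{-5 + K}{2 + K} - 2\right) + 2\right) = -5 + \left(\left(-2 + \frac{-5 + K}{2 + K}\right) + 2\right) = -5 + \frac{-5 + K}{2 + K}$)
$\left(J{\left(2 \right)} + a{\left(6 \right)}\right)^{2} = \left(\frac{-15 - 8}{2 + 2} + 13\right)^{2} = \left(\frac{-15 - 8}{4} + 13\right)^{2} = \left(\frac{1}{4} \left(-23\right) + 13\right)^{2} = \left(- \frac{23}{4} + 13\right)^{2} = \left(\frac{29}{4}\right)^{2} = \frac{841}{16}$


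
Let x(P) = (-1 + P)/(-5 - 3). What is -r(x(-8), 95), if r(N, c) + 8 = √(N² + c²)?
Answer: 8 - √577681/8 ≈ -87.007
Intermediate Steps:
x(P) = ⅛ - P/8 (x(P) = (-1 + P)/(-8) = (-1 + P)*(-⅛) = ⅛ - P/8)
r(N, c) = -8 + √(N² + c²)
-r(x(-8), 95) = -(-8 + √((⅛ - ⅛*(-8))² + 95²)) = -(-8 + √((⅛ + 1)² + 9025)) = -(-8 + √((9/8)² + 9025)) = -(-8 + √(81/64 + 9025)) = -(-8 + √(577681/64)) = -(-8 + √577681/8) = 8 - √577681/8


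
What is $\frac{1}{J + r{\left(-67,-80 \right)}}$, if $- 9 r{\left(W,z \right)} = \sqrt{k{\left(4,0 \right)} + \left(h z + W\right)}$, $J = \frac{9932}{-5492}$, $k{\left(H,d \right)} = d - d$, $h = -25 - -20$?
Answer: $\frac{30682431}{14262172} - \frac{5655387 \sqrt{37}}{14262172} \approx -0.26069$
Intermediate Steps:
$h = -5$ ($h = -25 + 20 = -5$)
$k{\left(H,d \right)} = 0$
$J = - \frac{2483}{1373}$ ($J = 9932 \left(- \frac{1}{5492}\right) = - \frac{2483}{1373} \approx -1.8084$)
$r{\left(W,z \right)} = - \frac{\sqrt{W - 5 z}}{9}$ ($r{\left(W,z \right)} = - \frac{\sqrt{0 + \left(- 5 z + W\right)}}{9} = - \frac{\sqrt{0 + \left(W - 5 z\right)}}{9} = - \frac{\sqrt{W - 5 z}}{9}$)
$\frac{1}{J + r{\left(-67,-80 \right)}} = \frac{1}{- \frac{2483}{1373} - \frac{\sqrt{-67 - -400}}{9}} = \frac{1}{- \frac{2483}{1373} - \frac{\sqrt{-67 + 400}}{9}} = \frac{1}{- \frac{2483}{1373} - \frac{\sqrt{333}}{9}} = \frac{1}{- \frac{2483}{1373} - \frac{3 \sqrt{37}}{9}} = \frac{1}{- \frac{2483}{1373} - \frac{\sqrt{37}}{3}}$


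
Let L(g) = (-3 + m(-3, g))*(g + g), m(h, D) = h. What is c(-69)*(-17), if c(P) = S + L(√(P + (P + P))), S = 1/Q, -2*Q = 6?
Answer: 17/3 + 612*I*√23 ≈ 5.6667 + 2935.1*I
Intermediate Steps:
Q = -3 (Q = -½*6 = -3)
S = -⅓ (S = 1/(-3) = -⅓ ≈ -0.33333)
L(g) = -12*g (L(g) = (-3 - 3)*(g + g) = -12*g)
c(P) = -⅓ - 12*√3*√P (c(P) = -⅓ - 12*√(P + (P + P)) = -⅓ - 12*√(P + 2*P) = -⅓ - 12*√3*√P)
c(-69)*(-17) = (-⅓ - 12*√3*√(-69))*(-17) = (-⅓ - 12*√3*I*√69)*(-17) = (-⅓ - 36*I*√23)*(-17) = 17/3 + 612*I*√23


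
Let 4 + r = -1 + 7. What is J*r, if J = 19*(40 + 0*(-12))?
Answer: 1520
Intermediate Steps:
r = 2 (r = -4 + (-1 + 7) = -4 + 6 = 2)
J = 760 (J = 19*(40 + 0) = 19*40 = 760)
J*r = 760*2 = 1520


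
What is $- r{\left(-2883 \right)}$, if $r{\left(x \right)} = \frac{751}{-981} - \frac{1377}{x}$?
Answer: $\frac{271432}{942741} \approx 0.28792$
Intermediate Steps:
$r{\left(x \right)} = - \frac{751}{981} - \frac{1377}{x}$ ($r{\left(x \right)} = 751 \left(- \frac{1}{981}\right) - \frac{1377}{x} = - \frac{751}{981} - \frac{1377}{x}$)
$- r{\left(-2883 \right)} = - (- \frac{751}{981} - \frac{1377}{-2883}) = - (- \frac{751}{981} - - \frac{459}{961}) = - (- \frac{751}{981} + \frac{459}{961}) = \left(-1\right) \left(- \frac{271432}{942741}\right) = \frac{271432}{942741}$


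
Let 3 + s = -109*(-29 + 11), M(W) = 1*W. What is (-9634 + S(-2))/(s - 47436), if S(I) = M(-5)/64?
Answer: 68509/323392 ≈ 0.21185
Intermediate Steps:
M(W) = W
s = 1959 (s = -3 - 109*(-29 + 11) = -3 - 109*(-18) = -3 + 1962 = 1959)
S(I) = -5/64
(-9634 + S(-2))/(s - 47436) = (-9634 - 5/64)/(1959 - 47436) = -616581/64/(-45477) = -616581/64*(-1/45477) = 68509/323392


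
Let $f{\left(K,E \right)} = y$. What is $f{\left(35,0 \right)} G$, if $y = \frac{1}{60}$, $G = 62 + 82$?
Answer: $\frac{12}{5} \approx 2.4$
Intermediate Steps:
$G = 144$
$y = \frac{1}{60} \approx 0.016667$
$f{\left(K,E \right)} = \frac{1}{60}$
$f{\left(35,0 \right)} G = \frac{1}{60} \cdot 144 = \frac{12}{5}$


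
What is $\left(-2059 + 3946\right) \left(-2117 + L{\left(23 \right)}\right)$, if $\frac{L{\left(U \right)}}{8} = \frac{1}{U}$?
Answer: $- \frac{91864821}{23} \approx -3.9941 \cdot 10^{6}$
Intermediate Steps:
$L{\left(U \right)} = \frac{8}{U}$
$\left(-2059 + 3946\right) \left(-2117 + L{\left(23 \right)}\right) = \left(-2059 + 3946\right) \left(-2117 + \frac{8}{23}\right) = 1887 \left(-2117 + 8 \cdot \frac{1}{23}\right) = 1887 \left(-2117 + \frac{8}{23}\right) = 1887 \left(- \frac{48683}{23}\right) = - \frac{91864821}{23}$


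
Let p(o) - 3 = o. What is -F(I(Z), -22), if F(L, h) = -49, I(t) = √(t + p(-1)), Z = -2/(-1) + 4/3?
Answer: 49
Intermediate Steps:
p(o) = 3 + o
Z = 10/3 (Z = -2*(-1) + 4*(⅓) = 2 + 4/3 = 10/3 ≈ 3.3333)
I(t) = √(2 + t) (I(t) = √(t + (3 - 1)) = √(t + 2) = √(2 + t))
-F(I(Z), -22) = -1*(-49) = 49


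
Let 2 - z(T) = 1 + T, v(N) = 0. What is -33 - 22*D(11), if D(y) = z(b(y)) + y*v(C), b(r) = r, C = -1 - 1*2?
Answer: 187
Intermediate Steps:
C = -3 (C = -1 - 2 = -3)
z(T) = 1 - T (z(T) = 2 - (1 + T) = 2 + (-1 - T) = 1 - T)
D(y) = 1 - y (D(y) = (1 - y) + y*0 = (1 - y) + 0 = 1 - y)
-33 - 22*D(11) = -33 - 22*(1 - 1*11) = -33 - 22*(1 - 11) = -33 - 22*(-10) = -33 + 220 = 187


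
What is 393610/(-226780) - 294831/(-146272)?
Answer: 464382613/1658578208 ≈ 0.27999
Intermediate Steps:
393610/(-226780) - 294831/(-146272) = 393610*(-1/226780) - 294831*(-1/146272) = -39361/22678 + 294831/146272 = 464382613/1658578208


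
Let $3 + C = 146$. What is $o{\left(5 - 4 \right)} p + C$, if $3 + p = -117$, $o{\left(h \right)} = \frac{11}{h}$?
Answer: $-1177$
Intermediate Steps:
$C = 143$ ($C = -3 + 146 = 143$)
$p = -120$ ($p = -3 - 117 = -120$)
$o{\left(5 - 4 \right)} p + C = \frac{11}{5 - 4} \left(-120\right) + 143 = \frac{11}{1} \left(-120\right) + 143 = 11 \cdot 1 \left(-120\right) + 143 = 11 \left(-120\right) + 143 = -1320 + 143 = -1177$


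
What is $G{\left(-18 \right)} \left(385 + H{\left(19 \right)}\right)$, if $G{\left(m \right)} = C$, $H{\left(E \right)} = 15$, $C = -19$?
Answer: $-7600$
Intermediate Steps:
$G{\left(m \right)} = -19$
$G{\left(-18 \right)} \left(385 + H{\left(19 \right)}\right) = - 19 \left(385 + 15\right) = \left(-19\right) 400 = -7600$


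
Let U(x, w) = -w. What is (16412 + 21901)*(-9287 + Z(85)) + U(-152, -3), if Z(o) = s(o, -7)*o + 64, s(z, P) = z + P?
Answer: -99345606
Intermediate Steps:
s(z, P) = P + z
Z(o) = 64 + o*(-7 + o) (Z(o) = (-7 + o)*o + 64 = o*(-7 + o) + 64 = 64 + o*(-7 + o))
(16412 + 21901)*(-9287 + Z(85)) + U(-152, -3) = (16412 + 21901)*(-9287 + (64 + 85*(-7 + 85))) - 1*(-3) = 38313*(-9287 + (64 + 85*78)) + 3 = 38313*(-9287 + (64 + 6630)) + 3 = 38313*(-9287 + 6694) + 3 = 38313*(-2593) + 3 = -99345609 + 3 = -99345606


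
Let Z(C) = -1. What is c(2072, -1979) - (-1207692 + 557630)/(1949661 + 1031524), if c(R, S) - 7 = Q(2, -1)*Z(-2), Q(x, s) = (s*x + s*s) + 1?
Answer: 21518357/2981185 ≈ 7.2181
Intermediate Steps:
Q(x, s) = 1 + s**2 + s*x (Q(x, s) = (s*x + s**2) + 1 = (s**2 + s*x) + 1 = 1 + s**2 + s*x)
c(R, S) = 7 (c(R, S) = 7 + (1 + (-1)**2 - 1*2)*(-1) = 7 + (1 + 1 - 2)*(-1) = 7 + 0*(-1) = 7 + 0 = 7)
c(2072, -1979) - (-1207692 + 557630)/(1949661 + 1031524) = 7 - (-1207692 + 557630)/(1949661 + 1031524) = 7 - (-650062)/2981185 = 7 - 1*(-650062/2981185) = 7 + 650062/2981185 = 21518357/2981185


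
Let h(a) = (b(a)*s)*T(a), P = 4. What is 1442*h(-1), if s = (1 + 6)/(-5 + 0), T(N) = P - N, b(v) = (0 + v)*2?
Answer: 20188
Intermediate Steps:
b(v) = 2*v (b(v) = v*2 = 2*v)
T(N) = 4 - N
s = -7/5 (s = 7/(-5) = 7*(-⅕) = -7/5 ≈ -1.4000)
h(a) = -14*a*(4 - a)/5 (h(a) = ((2*a)*(-7/5))*(4 - a) = (-14*a/5)*(4 - a) = -14*a*(4 - a)/5)
1442*h(-1) = 1442*((14/5)*(-1)*(-4 - 1)) = 1442*((14/5)*(-1)*(-5)) = 1442*14 = 20188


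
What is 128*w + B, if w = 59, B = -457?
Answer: 7095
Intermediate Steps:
128*w + B = 128*59 - 457 = 7552 - 457 = 7095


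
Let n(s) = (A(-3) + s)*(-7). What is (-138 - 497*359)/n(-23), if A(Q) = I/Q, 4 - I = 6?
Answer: -535683/469 ≈ -1142.2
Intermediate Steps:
I = -2 (I = 4 - 1*6 = 4 - 6 = -2)
A(Q) = -2/Q
n(s) = -14/3 - 7*s (n(s) = (-2/(-3) + s)*(-7) = (-2*(-⅓) + s)*(-7) = (⅔ + s)*(-7) = -14/3 - 7*s)
(-138 - 497*359)/n(-23) = (-138 - 497*359)/(-14/3 - 7*(-23)) = (-138 - 178423)/(-14/3 + 161) = -178561/469/3 = -178561*3/469 = -535683/469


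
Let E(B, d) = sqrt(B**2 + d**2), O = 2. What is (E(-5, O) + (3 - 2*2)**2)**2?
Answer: (1 + sqrt(29))**2 ≈ 40.770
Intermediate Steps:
(E(-5, O) + (3 - 2*2)**2)**2 = (sqrt((-5)**2 + 2**2) + (3 - 2*2)**2)**2 = (sqrt(25 + 4) + (3 - 4)**2)**2 = (sqrt(29) + (-1)**2)**2 = (sqrt(29) + 1)**2 = (1 + sqrt(29))**2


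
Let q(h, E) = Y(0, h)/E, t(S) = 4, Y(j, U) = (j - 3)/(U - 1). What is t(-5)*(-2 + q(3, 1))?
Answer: -14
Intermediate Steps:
Y(j, U) = (-3 + j)/(-1 + U)
q(h, E) = -3/(E*(-1 + h)) (q(h, E) = ((-3 + 0)/(-1 + h))/E = (-3/(-1 + h))/E = -3/(E*(-1 + h)))
t(-5)*(-2 + q(3, 1)) = 4*(-2 - 3/(1*(-1 + 3))) = 4*(-2 - 3*1/2) = 4*(-2 - 3*1*½) = 4*(-2 - 3/2) = 4*(-7/2) = -14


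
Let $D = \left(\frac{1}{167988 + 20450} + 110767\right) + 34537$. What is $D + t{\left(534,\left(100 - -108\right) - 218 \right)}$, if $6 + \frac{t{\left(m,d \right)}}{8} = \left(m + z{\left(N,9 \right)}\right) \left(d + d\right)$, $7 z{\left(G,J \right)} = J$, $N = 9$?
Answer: $\frac{78629901143}{1319066} \approx 59610.0$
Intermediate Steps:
$z{\left(G,J \right)} = \frac{J}{7}$
$t{\left(m,d \right)} = -48 + 16 d \left(\frac{9}{7} + m\right)$ ($t{\left(m,d \right)} = -48 + 8 \left(m + \frac{1}{7} \cdot 9\right) \left(d + d\right) = -48 + 8 \left(m + \frac{9}{7}\right) 2 d = -48 + 8 \left(\frac{9}{7} + m\right) 2 d = -48 + 8 \cdot 2 d \left(\frac{9}{7} + m\right) = -48 + 16 d \left(\frac{9}{7} + m\right)$)
$D = \frac{27380795153}{188438}$ ($D = \left(\frac{1}{188438} + 110767\right) + 34537 = \frac{20872711947}{188438} + 34537 = \frac{27380795153}{188438} \approx 1.453 \cdot 10^{5}$)
$D + t{\left(534,\left(100 - -108\right) - 218 \right)} = \frac{27380795153}{188438} + \left(-48 + \frac{144 \left(\left(100 - -108\right) - 218\right)}{7} + 16 \left(\left(100 - -108\right) - 218\right) 534\right) = \frac{27380795153}{188438} + \left(-48 + \frac{144 \left(\left(100 + 108\right) - 218\right)}{7} + 16 \left(\left(100 + 108\right) - 218\right) 534\right) = \frac{27380795153}{188438} + \left(-48 + \frac{144 \left(208 - 218\right)}{7} + 16 \left(208 - 218\right) 534\right) = \frac{27380795153}{188438} + \left(-48 + \frac{144}{7} \left(-10\right) + 16 \left(-10\right) 534\right) = \frac{27380795153}{188438} - \frac{599856}{7} = \frac{78629901143}{1319066}$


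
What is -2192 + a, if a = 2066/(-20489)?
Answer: -44913954/20489 ≈ -2192.1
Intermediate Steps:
a = -2066/20489 (a = 2066*(-1/20489) = -2066/20489 ≈ -0.10083)
-2192 + a = -2192 - 2066/20489 = -44913954/20489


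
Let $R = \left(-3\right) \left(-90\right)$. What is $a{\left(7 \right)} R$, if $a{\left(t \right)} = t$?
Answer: $1890$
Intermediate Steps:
$R = 270$
$a{\left(7 \right)} R = 7 \cdot 270 = 1890$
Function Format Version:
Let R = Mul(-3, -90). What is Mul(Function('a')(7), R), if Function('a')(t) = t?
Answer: 1890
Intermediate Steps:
R = 270
Mul(Function('a')(7), R) = Mul(7, 270) = 1890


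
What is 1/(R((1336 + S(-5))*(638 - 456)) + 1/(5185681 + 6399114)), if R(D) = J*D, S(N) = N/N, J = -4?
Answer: -11584795/11275898026119 ≈ -1.0274e-6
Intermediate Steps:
S(N) = 1
R(D) = -4*D
1/(R((1336 + S(-5))*(638 - 456)) + 1/(5185681 + 6399114)) = 1/(-4*(1336 + 1)*(638 - 456) + 1/(5185681 + 6399114)) = 1/(-5348*182 + 1/11584795) = 1/(-4*243334 + 1/11584795) = 1/(-973336 + 1/11584795) = 1/(-11275898026119/11584795) = -11584795/11275898026119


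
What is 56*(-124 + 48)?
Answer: -4256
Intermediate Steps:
56*(-124 + 48) = 56*(-76) = -4256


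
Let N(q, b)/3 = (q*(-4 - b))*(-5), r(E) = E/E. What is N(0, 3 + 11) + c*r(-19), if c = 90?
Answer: 90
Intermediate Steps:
r(E) = 1
N(q, b) = -15*q*(-4 - b) (N(q, b) = 3*((q*(-4 - b))*(-5)) = 3*(-5*q*(-4 - b)) = -15*q*(-4 - b))
N(0, 3 + 11) + c*r(-19) = 15*0*(4 + (3 + 11)) + 90*1 = 15*0*(4 + 14) + 90 = 15*0*18 + 90 = 0 + 90 = 90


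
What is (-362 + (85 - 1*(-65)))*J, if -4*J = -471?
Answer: -24963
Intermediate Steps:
J = 471/4 (J = -1/4*(-471) = 471/4 ≈ 117.75)
(-362 + (85 - 1*(-65)))*J = (-362 + (85 - 1*(-65)))*(471/4) = (-362 + (85 + 65))*(471/4) = (-362 + 150)*(471/4) = -212*471/4 = -24963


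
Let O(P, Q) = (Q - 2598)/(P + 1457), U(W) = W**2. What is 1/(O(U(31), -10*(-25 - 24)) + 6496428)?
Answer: 39/253360658 ≈ 1.5393e-7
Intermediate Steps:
O(P, Q) = (-2598 + Q)/(1457 + P)
1/(O(U(31), -10*(-25 - 24)) + 6496428) = 1/((-2598 - 10*(-25 - 24))/(1457 + 31**2) + 6496428) = 1/((-2598 - 10*(-49))/(1457 + 961) + 6496428) = 1/((-2598 + 490)/2418 + 6496428) = 1/((1/2418)*(-2108) + 6496428) = 1/(-34/39 + 6496428) = 1/(253360658/39) = 39/253360658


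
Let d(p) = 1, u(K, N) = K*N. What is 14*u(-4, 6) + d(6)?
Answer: -335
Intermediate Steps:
14*u(-4, 6) + d(6) = 14*(-4*6) + 1 = 14*(-24) + 1 = -336 + 1 = -335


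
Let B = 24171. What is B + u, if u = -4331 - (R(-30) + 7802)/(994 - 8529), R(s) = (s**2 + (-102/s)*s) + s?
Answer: 29900594/1507 ≈ 19841.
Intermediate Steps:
R(s) = -102 + s + s**2 (R(s) = (s**2 - 102) + s = (-102 + s**2) + s = -102 + s + s**2)
u = -6525103/1507 (u = -4331 - ((-102 - 30 + (-30)**2) + 7802)/(994 - 8529) = -4331 - ((-102 - 30 + 900) + 7802)/(-7535) = -4331 - (768 + 7802)*(-1)/7535 = -4331 - 8570*(-1)/7535 = -4331 - 1*(-1714/1507) = -4331 + 1714/1507 = -6525103/1507 ≈ -4329.9)
B + u = 24171 - 6525103/1507 = 29900594/1507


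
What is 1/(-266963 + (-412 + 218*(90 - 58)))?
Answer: -1/260399 ≈ -3.8403e-6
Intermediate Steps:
1/(-266963 + (-412 + 218*(90 - 58))) = 1/(-266963 + (-412 + 218*32)) = 1/(-266963 + (-412 + 6976)) = 1/(-266963 + 6564) = 1/(-260399) = -1/260399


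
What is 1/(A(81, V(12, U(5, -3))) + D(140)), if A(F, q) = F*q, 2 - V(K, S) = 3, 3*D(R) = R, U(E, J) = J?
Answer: -3/103 ≈ -0.029126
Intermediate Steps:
D(R) = R/3
V(K, S) = -1 (V(K, S) = 2 - 1*3 = 2 - 3 = -1)
1/(A(81, V(12, U(5, -3))) + D(140)) = 1/(81*(-1) + (1/3)*140) = 1/(-81 + 140/3) = 1/(-103/3) = -3/103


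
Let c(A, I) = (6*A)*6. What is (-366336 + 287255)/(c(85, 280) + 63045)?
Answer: -79081/66105 ≈ -1.1963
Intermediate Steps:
c(A, I) = 36*A
(-366336 + 287255)/(c(85, 280) + 63045) = (-366336 + 287255)/(36*85 + 63045) = -79081/(3060 + 63045) = -79081/66105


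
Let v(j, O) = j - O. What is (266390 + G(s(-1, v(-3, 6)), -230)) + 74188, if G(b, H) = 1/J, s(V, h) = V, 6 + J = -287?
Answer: 99789353/293 ≈ 3.4058e+5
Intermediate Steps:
J = -293 (J = -6 - 287 = -293)
G(b, H) = -1/293 (G(b, H) = 1/(-293) = -1/293)
(266390 + G(s(-1, v(-3, 6)), -230)) + 74188 = (266390 - 1/293) + 74188 = 78052269/293 + 74188 = 99789353/293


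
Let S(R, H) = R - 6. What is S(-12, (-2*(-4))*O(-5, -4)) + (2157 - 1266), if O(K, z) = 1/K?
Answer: 873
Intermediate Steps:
O(K, z) = 1/K
S(R, H) = -6 + R
S(-12, (-2*(-4))*O(-5, -4)) + (2157 - 1266) = (-6 - 12) + (2157 - 1266) = -18 + 891 = 873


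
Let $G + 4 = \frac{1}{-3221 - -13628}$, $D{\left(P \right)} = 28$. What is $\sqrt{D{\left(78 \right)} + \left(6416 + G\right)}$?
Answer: $\frac{\sqrt{697488389967}}{10407} \approx 80.25$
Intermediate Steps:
$G = - \frac{41627}{10407}$ ($G = -4 + \frac{1}{-3221 - -13628} = -4 + \frac{1}{-3221 + 13628} = -4 + \frac{1}{10407} = - \frac{41627}{10407} \approx -3.9999$)
$\sqrt{D{\left(78 \right)} + \left(6416 + G\right)} = \sqrt{28 + \left(6416 - \frac{41627}{10407}\right)} = \sqrt{28 + \frac{66729685}{10407}} = \sqrt{\frac{67021081}{10407}} = \frac{\sqrt{697488389967}}{10407}$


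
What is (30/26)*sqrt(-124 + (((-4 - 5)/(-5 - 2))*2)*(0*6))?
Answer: 30*I*sqrt(31)/13 ≈ 12.849*I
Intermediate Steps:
(30/26)*sqrt(-124 + (((-4 - 5)/(-5 - 2))*2)*(0*6)) = (30*(1/26))*sqrt(-124 + (-9/(-7)*2)*0) = 15*sqrt(-124 + (-9*(-1/7)*2)*0)/13 = 15*sqrt(-124 + ((9/7)*2)*0)/13 = 15*sqrt(-124 + (18/7)*0)/13 = 15*sqrt(-124 + 0)/13 = 15*sqrt(-124)/13 = 15*(2*I*sqrt(31))/13 = 30*I*sqrt(31)/13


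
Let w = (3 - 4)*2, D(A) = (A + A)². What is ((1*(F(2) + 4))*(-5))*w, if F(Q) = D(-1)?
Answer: 80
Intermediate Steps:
D(A) = 4*A² (D(A) = (2*A)² = 4*A²)
F(Q) = 4 (F(Q) = 4*(-1)² = 4*1 = 4)
w = -2 (w = -1*2 = -2)
((1*(F(2) + 4))*(-5))*w = ((1*(4 + 4))*(-5))*(-2) = ((1*8)*(-5))*(-2) = (8*(-5))*(-2) = -40*(-2) = 80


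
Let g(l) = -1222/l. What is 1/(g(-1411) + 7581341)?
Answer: 1411/10697273373 ≈ 1.3190e-7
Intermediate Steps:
g(l) = -1222/l
1/(g(-1411) + 7581341) = 1/(-1222/(-1411) + 7581341) = 1/(-1222*(-1/1411) + 7581341) = 1/(1222/1411 + 7581341) = 1/(10697273373/1411) = 1411/10697273373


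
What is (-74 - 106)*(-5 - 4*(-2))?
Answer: -540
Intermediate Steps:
(-74 - 106)*(-5 - 4*(-2)) = -180*(-5 + 8) = -180*3 = -540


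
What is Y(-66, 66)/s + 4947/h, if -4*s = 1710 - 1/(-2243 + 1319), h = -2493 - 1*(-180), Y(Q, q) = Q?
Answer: -2417412953/1218211611 ≈ -1.9844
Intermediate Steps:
h = -2313 (h = -2493 + 180 = -2313)
s = -1580041/3696 (s = -(1710 - 1/(-2243 + 1319))/4 = -(1710 - 1/(-924))/4 = -(1710 - 1*(-1/924))/4 = -(1710 + 1/924)/4 = -¼*1580041/924 = -1580041/3696 ≈ -427.50)
Y(-66, 66)/s + 4947/h = -66/(-1580041/3696) + 4947/(-2313) = -66*(-3696/1580041) + 4947*(-1/2313) = 243936/1580041 - 1649/771 = -2417412953/1218211611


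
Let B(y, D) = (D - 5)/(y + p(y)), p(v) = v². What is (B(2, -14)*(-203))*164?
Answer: 316274/3 ≈ 1.0542e+5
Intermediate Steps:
B(y, D) = (-5 + D)/(y + y²) (B(y, D) = (D - 5)/(y + y²) = (-5 + D)/(y + y²))
(B(2, -14)*(-203))*164 = (((-5 - 14)/(2*(1 + 2)))*(-203))*164 = (((½)*(-19)/3)*(-203))*164 = (((½)*(⅓)*(-19))*(-203))*164 = -19/6*(-203)*164 = (3857/6)*164 = 316274/3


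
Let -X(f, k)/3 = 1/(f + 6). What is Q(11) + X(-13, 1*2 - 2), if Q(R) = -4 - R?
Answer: -102/7 ≈ -14.571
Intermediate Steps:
X(f, k) = -3/(6 + f) (X(f, k) = -3/(f + 6) = -3/(6 + f))
Q(11) + X(-13, 1*2 - 2) = (-4 - 1*11) - 3/(6 - 13) = (-4 - 11) - 3/(-7) = -15 - 3*(-1/7) = -15 + 3/7 = -102/7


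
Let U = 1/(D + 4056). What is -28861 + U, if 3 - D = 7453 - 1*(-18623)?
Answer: -635432638/22017 ≈ -28861.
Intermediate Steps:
D = -26073 (D = 3 - (7453 - 1*(-18623)) = 3 - (7453 + 18623) = 3 - 1*26076 = 3 - 26076 = -26073)
U = -1/22017 (U = 1/(-26073 + 4056) = 1/(-22017) = -1/22017 ≈ -4.5419e-5)
-28861 + U = -28861 - 1/22017 = -635432638/22017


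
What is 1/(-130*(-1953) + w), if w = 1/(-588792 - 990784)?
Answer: 1579576/401038550639 ≈ 3.9387e-6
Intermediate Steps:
w = -1/1579576 (w = 1/(-1579576) = -1/1579576 ≈ -6.3308e-7)
1/(-130*(-1953) + w) = 1/(-130*(-1953) - 1/1579576) = 1/(253890 - 1/1579576) = 1/(401038550639/1579576) = 1579576/401038550639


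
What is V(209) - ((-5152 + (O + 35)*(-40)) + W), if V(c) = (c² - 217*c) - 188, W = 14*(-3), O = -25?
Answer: 3734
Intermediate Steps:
W = -42
V(c) = -188 + c² - 217*c
V(209) - ((-5152 + (O + 35)*(-40)) + W) = (-188 + 209² - 217*209) - ((-5152 + (-25 + 35)*(-40)) - 42) = (-188 + 43681 - 45353) - ((-5152 + 10*(-40)) - 42) = -1860 - ((-5152 - 400) - 42) = -1860 - (-5552 - 42) = -1860 - 1*(-5594) = -1860 + 5594 = 3734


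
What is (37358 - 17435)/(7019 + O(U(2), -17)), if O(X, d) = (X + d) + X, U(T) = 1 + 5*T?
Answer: 19923/7024 ≈ 2.8364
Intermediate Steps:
O(X, d) = d + 2*X
(37358 - 17435)/(7019 + O(U(2), -17)) = (37358 - 17435)/(7019 + (-17 + 2*(1 + 5*2))) = 19923/(7019 + (-17 + 2*(1 + 10))) = 19923/(7019 + (-17 + 2*11)) = 19923/(7019 + (-17 + 22)) = 19923/(7019 + 5) = 19923/7024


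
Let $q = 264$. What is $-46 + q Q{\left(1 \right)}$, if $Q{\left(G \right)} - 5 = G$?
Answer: $1538$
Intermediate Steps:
$Q{\left(G \right)} = 5 + G$
$-46 + q Q{\left(1 \right)} = -46 + 264 \left(5 + 1\right) = -46 + 264 \cdot 6 = -46 + 1584 = 1538$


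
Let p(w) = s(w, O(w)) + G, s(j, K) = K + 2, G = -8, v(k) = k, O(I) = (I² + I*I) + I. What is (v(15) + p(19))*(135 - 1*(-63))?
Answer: 148500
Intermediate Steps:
O(I) = I + 2*I² (O(I) = (I² + I²) + I = 2*I² + I = I + 2*I²)
s(j, K) = 2 + K
p(w) = -6 + w*(1 + 2*w) (p(w) = (2 + w*(1 + 2*w)) - 8 = -6 + w*(1 + 2*w))
(v(15) + p(19))*(135 - 1*(-63)) = (15 + (-6 + 19*(1 + 2*19)))*(135 - 1*(-63)) = (15 + (-6 + 19*(1 + 38)))*(135 + 63) = (15 + (-6 + 19*39))*198 = (15 + (-6 + 741))*198 = (15 + 735)*198 = 750*198 = 148500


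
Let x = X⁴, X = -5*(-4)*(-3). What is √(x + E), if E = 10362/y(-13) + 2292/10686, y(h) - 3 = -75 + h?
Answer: 2*√74251737835845245/151385 ≈ 3600.0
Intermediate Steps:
y(h) = -72 + h (y(h) = 3 + (-75 + h) = -72 + h)
X = -60 (X = 20*(-3) = -60)
E = -18422252/151385 (E = 10362/(-72 - 13) + 2292/10686 = 10362/(-85) + 2292*(1/10686) = 10362*(-1/85) + 382/1781 = -10362/85 + 382/1781 = -18422252/151385 ≈ -121.69)
x = 12960000 (x = (-60)⁴ = 12960000)
√(x + E) = √(12960000 - 18422252/151385) = √(1961931177748/151385) = 2*√74251737835845245/151385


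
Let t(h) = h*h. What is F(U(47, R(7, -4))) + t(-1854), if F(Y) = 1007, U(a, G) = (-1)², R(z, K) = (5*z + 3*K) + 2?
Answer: 3438323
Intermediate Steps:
R(z, K) = 2 + 3*K + 5*z (R(z, K) = (3*K + 5*z) + 2 = 2 + 3*K + 5*z)
U(a, G) = 1
t(h) = h²
F(U(47, R(7, -4))) + t(-1854) = 1007 + (-1854)² = 1007 + 3437316 = 3438323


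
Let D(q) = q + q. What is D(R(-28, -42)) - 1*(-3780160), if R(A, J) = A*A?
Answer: 3781728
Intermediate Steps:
R(A, J) = A²
D(q) = 2*q
D(R(-28, -42)) - 1*(-3780160) = 2*(-28)² - 1*(-3780160) = 2*784 + 3780160 = 1568 + 3780160 = 3781728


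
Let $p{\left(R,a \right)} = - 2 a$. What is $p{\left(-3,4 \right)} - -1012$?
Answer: $1004$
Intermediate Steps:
$p{\left(-3,4 \right)} - -1012 = \left(-2\right) 4 - -1012 = -8 + 1012 = 1004$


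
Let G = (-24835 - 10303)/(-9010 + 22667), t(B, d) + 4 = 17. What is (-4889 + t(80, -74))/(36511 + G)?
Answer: -66591532/498595589 ≈ -0.13356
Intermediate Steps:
t(B, d) = 13 (t(B, d) = -4 + 17 = 13)
G = -35138/13657 ≈ -2.5729
(-4889 + t(80, -74))/(36511 + G) = (-4889 + 13)/(36511 - 35138/13657) = -4876/498595589/13657 = -4876*13657/498595589 = -66591532/498595589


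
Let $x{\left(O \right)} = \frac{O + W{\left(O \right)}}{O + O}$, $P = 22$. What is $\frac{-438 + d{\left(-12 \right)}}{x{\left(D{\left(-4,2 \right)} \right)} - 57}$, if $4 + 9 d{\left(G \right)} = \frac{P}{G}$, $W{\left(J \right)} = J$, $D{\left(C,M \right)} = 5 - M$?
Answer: $\frac{23687}{3024} \approx 7.833$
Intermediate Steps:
$x{\left(O \right)} = 1$ ($x{\left(O \right)} = \frac{O + O}{O + O} = \frac{2 O}{2 O} = 2 O \frac{1}{2 O} = 1$)
$d{\left(G \right)} = - \frac{4}{9} + \frac{22}{9 G}$ ($d{\left(G \right)} = - \frac{4}{9} + \frac{22 \frac{1}{G}}{9} = - \frac{4}{9} + \frac{22}{9 G}$)
$\frac{-438 + d{\left(-12 \right)}}{x{\left(D{\left(-4,2 \right)} \right)} - 57} = \frac{-438 + \frac{2 \left(11 - -24\right)}{9 \left(-12\right)}}{1 - 57} = \frac{-438 + \frac{2}{9} \left(- \frac{1}{12}\right) \left(11 + 24\right)}{-56} = \left(-438 + \frac{2}{9} \left(- \frac{1}{12}\right) 35\right) \left(- \frac{1}{56}\right) = \left(-438 - \frac{35}{54}\right) \left(- \frac{1}{56}\right) = \left(- \frac{23687}{54}\right) \left(- \frac{1}{56}\right) = \frac{23687}{3024}$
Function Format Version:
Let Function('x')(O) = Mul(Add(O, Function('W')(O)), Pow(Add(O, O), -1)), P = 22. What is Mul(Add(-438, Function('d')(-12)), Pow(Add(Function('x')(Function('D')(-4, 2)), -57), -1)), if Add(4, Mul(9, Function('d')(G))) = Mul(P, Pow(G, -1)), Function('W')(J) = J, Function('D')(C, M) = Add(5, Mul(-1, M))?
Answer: Rational(23687, 3024) ≈ 7.8330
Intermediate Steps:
Function('x')(O) = 1 (Function('x')(O) = Mul(Add(O, O), Pow(Add(O, O), -1)) = Mul(Mul(2, O), Pow(Mul(2, O), -1)) = Mul(Mul(2, O), Mul(Rational(1, 2), Pow(O, -1))) = 1)
Function('d')(G) = Add(Rational(-4, 9), Mul(Rational(22, 9), Pow(G, -1))) (Function('d')(G) = Add(Rational(-4, 9), Mul(Rational(1, 9), Mul(22, Pow(G, -1)))) = Add(Rational(-4, 9), Mul(Rational(22, 9), Pow(G, -1))))
Mul(Add(-438, Function('d')(-12)), Pow(Add(Function('x')(Function('D')(-4, 2)), -57), -1)) = Mul(Add(-438, Mul(Rational(2, 9), Pow(-12, -1), Add(11, Mul(-2, -12)))), Pow(Add(1, -57), -1)) = Mul(Add(-438, Mul(Rational(2, 9), Rational(-1, 12), Add(11, 24))), Pow(-56, -1)) = Mul(Add(-438, Mul(Rational(2, 9), Rational(-1, 12), 35)), Rational(-1, 56)) = Mul(Add(-438, Rational(-35, 54)), Rational(-1, 56)) = Mul(Rational(-23687, 54), Rational(-1, 56)) = Rational(23687, 3024)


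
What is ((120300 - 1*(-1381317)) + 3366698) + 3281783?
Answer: 8150098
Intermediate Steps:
((120300 - 1*(-1381317)) + 3366698) + 3281783 = ((120300 + 1381317) + 3366698) + 3281783 = (1501617 + 3366698) + 3281783 = 4868315 + 3281783 = 8150098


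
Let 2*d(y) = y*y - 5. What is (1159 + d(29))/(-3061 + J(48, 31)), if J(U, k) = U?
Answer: -1577/3013 ≈ -0.52340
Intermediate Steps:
d(y) = -5/2 + y**2/2 (d(y) = (y*y - 5)/2 = (y**2 - 5)/2 = (-5 + y**2)/2 = -5/2 + y**2/2)
(1159 + d(29))/(-3061 + J(48, 31)) = (1159 + (-5/2 + (1/2)*29**2))/(-3061 + 48) = (1159 + (-5/2 + (1/2)*841))/(-3013) = (1159 + (-5/2 + 841/2))*(-1/3013) = (1159 + 418)*(-1/3013) = 1577*(-1/3013) = -1577/3013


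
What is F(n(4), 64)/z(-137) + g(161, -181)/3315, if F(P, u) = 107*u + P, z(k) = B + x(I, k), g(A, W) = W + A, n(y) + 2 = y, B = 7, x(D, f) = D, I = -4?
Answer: 1513846/663 ≈ 2283.3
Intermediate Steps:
n(y) = -2 + y
g(A, W) = A + W
z(k) = 3 (z(k) = 7 - 4 = 3)
F(P, u) = P + 107*u
F(n(4), 64)/z(-137) + g(161, -181)/3315 = ((-2 + 4) + 107*64)/3 + (161 - 181)/3315 = (2 + 6848)*(⅓) - 20*1/3315 = 6850*(⅓) - 4/663 = 6850/3 - 4/663 = 1513846/663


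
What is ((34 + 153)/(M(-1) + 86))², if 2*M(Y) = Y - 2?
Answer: 139876/28561 ≈ 4.8974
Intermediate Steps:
M(Y) = -1 + Y/2 (M(Y) = (Y - 2)/2 = (-2 + Y)/2 = -1 + Y/2)
((34 + 153)/(M(-1) + 86))² = ((34 + 153)/((-1 + (½)*(-1)) + 86))² = (187/((-1 - ½) + 86))² = (187/(-3/2 + 86))² = (187/(169/2))² = (187*(2/169))² = (374/169)² = 139876/28561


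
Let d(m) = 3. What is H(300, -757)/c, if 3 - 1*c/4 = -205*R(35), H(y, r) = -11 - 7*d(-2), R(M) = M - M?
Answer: -8/3 ≈ -2.6667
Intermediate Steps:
R(M) = 0
H(y, r) = -32 (H(y, r) = -11 - 7*3 = -11 - 21 = -32)
c = 12 (c = 12 - (-820)*0 = 12 - 4*0 = 12 + 0 = 12)
H(300, -757)/c = -32/12 = -32*1/12 = -8/3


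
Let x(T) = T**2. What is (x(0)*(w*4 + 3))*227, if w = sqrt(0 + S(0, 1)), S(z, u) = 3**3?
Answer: 0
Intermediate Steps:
S(z, u) = 27
w = 3*sqrt(3) (w = sqrt(0 + 27) = sqrt(27) = 3*sqrt(3) ≈ 5.1962)
(x(0)*(w*4 + 3))*227 = (0**2*((3*sqrt(3))*4 + 3))*227 = (0*(12*sqrt(3) + 3))*227 = (0*(3 + 12*sqrt(3)))*227 = 0*227 = 0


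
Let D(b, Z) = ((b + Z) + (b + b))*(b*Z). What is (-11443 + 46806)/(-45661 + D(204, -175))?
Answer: -35363/15646561 ≈ -0.0022601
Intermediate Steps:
D(b, Z) = Z*b*(Z + 3*b) (D(b, Z) = ((Z + b) + 2*b)*(Z*b) = (Z + 3*b)*(Z*b) = Z*b*(Z + 3*b))
(-11443 + 46806)/(-45661 + D(204, -175)) = (-11443 + 46806)/(-45661 - 175*204*(-175 + 3*204)) = 35363/(-45661 - 175*204*(-175 + 612)) = 35363/(-45661 - 175*204*437) = 35363/(-45661 - 15600900) = 35363/(-15646561) = 35363*(-1/15646561) = -35363/15646561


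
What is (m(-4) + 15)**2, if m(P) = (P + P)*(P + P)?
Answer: 6241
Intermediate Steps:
m(P) = 4*P**2 (m(P) = (2*P)*(2*P) = 4*P**2)
(m(-4) + 15)**2 = (4*(-4)**2 + 15)**2 = (4*16 + 15)**2 = (64 + 15)**2 = 79**2 = 6241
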